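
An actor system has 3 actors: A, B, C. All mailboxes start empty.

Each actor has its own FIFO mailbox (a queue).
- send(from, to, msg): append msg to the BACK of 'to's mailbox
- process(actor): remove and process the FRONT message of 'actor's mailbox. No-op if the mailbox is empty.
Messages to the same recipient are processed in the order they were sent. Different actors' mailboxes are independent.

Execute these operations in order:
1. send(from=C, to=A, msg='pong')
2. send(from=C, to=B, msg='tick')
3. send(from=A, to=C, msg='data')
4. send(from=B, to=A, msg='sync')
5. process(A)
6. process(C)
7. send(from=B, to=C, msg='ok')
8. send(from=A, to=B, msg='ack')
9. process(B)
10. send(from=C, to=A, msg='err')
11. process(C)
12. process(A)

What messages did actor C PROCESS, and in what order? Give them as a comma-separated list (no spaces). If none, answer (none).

Answer: data,ok

Derivation:
After 1 (send(from=C, to=A, msg='pong')): A:[pong] B:[] C:[]
After 2 (send(from=C, to=B, msg='tick')): A:[pong] B:[tick] C:[]
After 3 (send(from=A, to=C, msg='data')): A:[pong] B:[tick] C:[data]
After 4 (send(from=B, to=A, msg='sync')): A:[pong,sync] B:[tick] C:[data]
After 5 (process(A)): A:[sync] B:[tick] C:[data]
After 6 (process(C)): A:[sync] B:[tick] C:[]
After 7 (send(from=B, to=C, msg='ok')): A:[sync] B:[tick] C:[ok]
After 8 (send(from=A, to=B, msg='ack')): A:[sync] B:[tick,ack] C:[ok]
After 9 (process(B)): A:[sync] B:[ack] C:[ok]
After 10 (send(from=C, to=A, msg='err')): A:[sync,err] B:[ack] C:[ok]
After 11 (process(C)): A:[sync,err] B:[ack] C:[]
After 12 (process(A)): A:[err] B:[ack] C:[]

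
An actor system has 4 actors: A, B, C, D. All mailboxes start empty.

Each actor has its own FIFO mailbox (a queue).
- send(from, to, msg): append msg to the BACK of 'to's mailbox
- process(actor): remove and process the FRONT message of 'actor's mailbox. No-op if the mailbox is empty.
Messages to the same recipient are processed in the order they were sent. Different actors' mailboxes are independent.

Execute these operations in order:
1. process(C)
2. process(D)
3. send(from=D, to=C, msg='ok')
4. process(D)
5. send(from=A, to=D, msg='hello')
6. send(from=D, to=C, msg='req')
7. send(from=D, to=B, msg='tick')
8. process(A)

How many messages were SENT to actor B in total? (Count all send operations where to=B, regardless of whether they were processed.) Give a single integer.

After 1 (process(C)): A:[] B:[] C:[] D:[]
After 2 (process(D)): A:[] B:[] C:[] D:[]
After 3 (send(from=D, to=C, msg='ok')): A:[] B:[] C:[ok] D:[]
After 4 (process(D)): A:[] B:[] C:[ok] D:[]
After 5 (send(from=A, to=D, msg='hello')): A:[] B:[] C:[ok] D:[hello]
After 6 (send(from=D, to=C, msg='req')): A:[] B:[] C:[ok,req] D:[hello]
After 7 (send(from=D, to=B, msg='tick')): A:[] B:[tick] C:[ok,req] D:[hello]
After 8 (process(A)): A:[] B:[tick] C:[ok,req] D:[hello]

Answer: 1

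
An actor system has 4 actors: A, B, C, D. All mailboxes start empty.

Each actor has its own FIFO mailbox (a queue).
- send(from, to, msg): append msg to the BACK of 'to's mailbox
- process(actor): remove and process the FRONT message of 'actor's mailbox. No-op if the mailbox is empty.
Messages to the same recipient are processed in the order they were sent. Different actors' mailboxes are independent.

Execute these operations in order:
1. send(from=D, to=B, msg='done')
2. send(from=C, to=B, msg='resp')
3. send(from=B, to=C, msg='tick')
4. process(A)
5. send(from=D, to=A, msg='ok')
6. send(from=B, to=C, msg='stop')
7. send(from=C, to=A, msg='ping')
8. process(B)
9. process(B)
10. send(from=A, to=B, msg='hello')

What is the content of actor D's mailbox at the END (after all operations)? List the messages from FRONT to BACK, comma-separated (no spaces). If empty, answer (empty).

Answer: (empty)

Derivation:
After 1 (send(from=D, to=B, msg='done')): A:[] B:[done] C:[] D:[]
After 2 (send(from=C, to=B, msg='resp')): A:[] B:[done,resp] C:[] D:[]
After 3 (send(from=B, to=C, msg='tick')): A:[] B:[done,resp] C:[tick] D:[]
After 4 (process(A)): A:[] B:[done,resp] C:[tick] D:[]
After 5 (send(from=D, to=A, msg='ok')): A:[ok] B:[done,resp] C:[tick] D:[]
After 6 (send(from=B, to=C, msg='stop')): A:[ok] B:[done,resp] C:[tick,stop] D:[]
After 7 (send(from=C, to=A, msg='ping')): A:[ok,ping] B:[done,resp] C:[tick,stop] D:[]
After 8 (process(B)): A:[ok,ping] B:[resp] C:[tick,stop] D:[]
After 9 (process(B)): A:[ok,ping] B:[] C:[tick,stop] D:[]
After 10 (send(from=A, to=B, msg='hello')): A:[ok,ping] B:[hello] C:[tick,stop] D:[]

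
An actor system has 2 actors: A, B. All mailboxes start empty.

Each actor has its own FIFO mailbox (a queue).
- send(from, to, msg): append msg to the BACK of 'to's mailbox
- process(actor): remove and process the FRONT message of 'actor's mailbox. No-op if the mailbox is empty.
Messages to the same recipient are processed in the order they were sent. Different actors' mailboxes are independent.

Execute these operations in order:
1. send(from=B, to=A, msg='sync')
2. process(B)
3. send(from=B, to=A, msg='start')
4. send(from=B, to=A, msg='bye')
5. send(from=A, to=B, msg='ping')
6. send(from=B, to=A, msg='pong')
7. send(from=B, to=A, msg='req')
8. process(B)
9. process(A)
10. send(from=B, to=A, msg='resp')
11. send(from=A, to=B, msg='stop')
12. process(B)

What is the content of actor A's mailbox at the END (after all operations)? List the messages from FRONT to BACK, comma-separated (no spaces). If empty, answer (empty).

Answer: start,bye,pong,req,resp

Derivation:
After 1 (send(from=B, to=A, msg='sync')): A:[sync] B:[]
After 2 (process(B)): A:[sync] B:[]
After 3 (send(from=B, to=A, msg='start')): A:[sync,start] B:[]
After 4 (send(from=B, to=A, msg='bye')): A:[sync,start,bye] B:[]
After 5 (send(from=A, to=B, msg='ping')): A:[sync,start,bye] B:[ping]
After 6 (send(from=B, to=A, msg='pong')): A:[sync,start,bye,pong] B:[ping]
After 7 (send(from=B, to=A, msg='req')): A:[sync,start,bye,pong,req] B:[ping]
After 8 (process(B)): A:[sync,start,bye,pong,req] B:[]
After 9 (process(A)): A:[start,bye,pong,req] B:[]
After 10 (send(from=B, to=A, msg='resp')): A:[start,bye,pong,req,resp] B:[]
After 11 (send(from=A, to=B, msg='stop')): A:[start,bye,pong,req,resp] B:[stop]
After 12 (process(B)): A:[start,bye,pong,req,resp] B:[]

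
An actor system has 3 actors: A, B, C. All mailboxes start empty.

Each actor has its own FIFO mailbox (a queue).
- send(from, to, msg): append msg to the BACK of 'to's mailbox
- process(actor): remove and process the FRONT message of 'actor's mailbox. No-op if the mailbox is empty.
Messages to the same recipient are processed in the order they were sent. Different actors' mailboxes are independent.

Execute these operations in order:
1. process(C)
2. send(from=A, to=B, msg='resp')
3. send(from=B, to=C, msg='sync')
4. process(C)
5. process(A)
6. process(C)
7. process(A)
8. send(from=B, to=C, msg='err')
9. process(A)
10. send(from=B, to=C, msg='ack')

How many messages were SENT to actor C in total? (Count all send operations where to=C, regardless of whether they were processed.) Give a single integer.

After 1 (process(C)): A:[] B:[] C:[]
After 2 (send(from=A, to=B, msg='resp')): A:[] B:[resp] C:[]
After 3 (send(from=B, to=C, msg='sync')): A:[] B:[resp] C:[sync]
After 4 (process(C)): A:[] B:[resp] C:[]
After 5 (process(A)): A:[] B:[resp] C:[]
After 6 (process(C)): A:[] B:[resp] C:[]
After 7 (process(A)): A:[] B:[resp] C:[]
After 8 (send(from=B, to=C, msg='err')): A:[] B:[resp] C:[err]
After 9 (process(A)): A:[] B:[resp] C:[err]
After 10 (send(from=B, to=C, msg='ack')): A:[] B:[resp] C:[err,ack]

Answer: 3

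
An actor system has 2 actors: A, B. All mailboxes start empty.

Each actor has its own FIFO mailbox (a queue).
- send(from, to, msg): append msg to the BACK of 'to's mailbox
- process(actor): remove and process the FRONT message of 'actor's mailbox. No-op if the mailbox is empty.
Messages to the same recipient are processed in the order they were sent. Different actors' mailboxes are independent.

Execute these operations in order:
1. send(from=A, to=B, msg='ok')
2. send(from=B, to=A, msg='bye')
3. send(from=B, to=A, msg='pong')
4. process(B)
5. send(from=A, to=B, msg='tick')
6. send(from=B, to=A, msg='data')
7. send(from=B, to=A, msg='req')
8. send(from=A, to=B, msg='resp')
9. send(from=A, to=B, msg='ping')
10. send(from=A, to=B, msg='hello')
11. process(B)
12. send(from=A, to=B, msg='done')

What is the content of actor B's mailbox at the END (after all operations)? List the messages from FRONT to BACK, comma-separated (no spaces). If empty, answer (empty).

Answer: resp,ping,hello,done

Derivation:
After 1 (send(from=A, to=B, msg='ok')): A:[] B:[ok]
After 2 (send(from=B, to=A, msg='bye')): A:[bye] B:[ok]
After 3 (send(from=B, to=A, msg='pong')): A:[bye,pong] B:[ok]
After 4 (process(B)): A:[bye,pong] B:[]
After 5 (send(from=A, to=B, msg='tick')): A:[bye,pong] B:[tick]
After 6 (send(from=B, to=A, msg='data')): A:[bye,pong,data] B:[tick]
After 7 (send(from=B, to=A, msg='req')): A:[bye,pong,data,req] B:[tick]
After 8 (send(from=A, to=B, msg='resp')): A:[bye,pong,data,req] B:[tick,resp]
After 9 (send(from=A, to=B, msg='ping')): A:[bye,pong,data,req] B:[tick,resp,ping]
After 10 (send(from=A, to=B, msg='hello')): A:[bye,pong,data,req] B:[tick,resp,ping,hello]
After 11 (process(B)): A:[bye,pong,data,req] B:[resp,ping,hello]
After 12 (send(from=A, to=B, msg='done')): A:[bye,pong,data,req] B:[resp,ping,hello,done]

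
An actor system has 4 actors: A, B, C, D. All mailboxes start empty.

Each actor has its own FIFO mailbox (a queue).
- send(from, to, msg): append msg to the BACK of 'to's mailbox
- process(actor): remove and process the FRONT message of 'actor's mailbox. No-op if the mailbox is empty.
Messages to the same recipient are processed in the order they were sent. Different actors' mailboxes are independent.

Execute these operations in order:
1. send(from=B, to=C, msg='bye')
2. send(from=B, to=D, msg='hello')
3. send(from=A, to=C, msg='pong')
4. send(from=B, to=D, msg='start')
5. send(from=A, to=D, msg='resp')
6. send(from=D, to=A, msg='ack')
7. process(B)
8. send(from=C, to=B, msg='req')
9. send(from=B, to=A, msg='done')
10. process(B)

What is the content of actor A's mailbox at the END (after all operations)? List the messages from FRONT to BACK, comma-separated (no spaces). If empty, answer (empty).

After 1 (send(from=B, to=C, msg='bye')): A:[] B:[] C:[bye] D:[]
After 2 (send(from=B, to=D, msg='hello')): A:[] B:[] C:[bye] D:[hello]
After 3 (send(from=A, to=C, msg='pong')): A:[] B:[] C:[bye,pong] D:[hello]
After 4 (send(from=B, to=D, msg='start')): A:[] B:[] C:[bye,pong] D:[hello,start]
After 5 (send(from=A, to=D, msg='resp')): A:[] B:[] C:[bye,pong] D:[hello,start,resp]
After 6 (send(from=D, to=A, msg='ack')): A:[ack] B:[] C:[bye,pong] D:[hello,start,resp]
After 7 (process(B)): A:[ack] B:[] C:[bye,pong] D:[hello,start,resp]
After 8 (send(from=C, to=B, msg='req')): A:[ack] B:[req] C:[bye,pong] D:[hello,start,resp]
After 9 (send(from=B, to=A, msg='done')): A:[ack,done] B:[req] C:[bye,pong] D:[hello,start,resp]
After 10 (process(B)): A:[ack,done] B:[] C:[bye,pong] D:[hello,start,resp]

Answer: ack,done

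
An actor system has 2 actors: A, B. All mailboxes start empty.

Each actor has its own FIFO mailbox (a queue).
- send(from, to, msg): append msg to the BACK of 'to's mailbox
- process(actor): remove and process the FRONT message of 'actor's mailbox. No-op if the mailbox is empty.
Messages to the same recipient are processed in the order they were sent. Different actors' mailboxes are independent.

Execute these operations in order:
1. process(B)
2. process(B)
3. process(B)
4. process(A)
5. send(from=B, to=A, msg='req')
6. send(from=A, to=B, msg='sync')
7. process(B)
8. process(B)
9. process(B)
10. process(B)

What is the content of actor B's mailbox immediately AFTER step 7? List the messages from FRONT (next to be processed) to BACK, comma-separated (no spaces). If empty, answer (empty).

After 1 (process(B)): A:[] B:[]
After 2 (process(B)): A:[] B:[]
After 3 (process(B)): A:[] B:[]
After 4 (process(A)): A:[] B:[]
After 5 (send(from=B, to=A, msg='req')): A:[req] B:[]
After 6 (send(from=A, to=B, msg='sync')): A:[req] B:[sync]
After 7 (process(B)): A:[req] B:[]

(empty)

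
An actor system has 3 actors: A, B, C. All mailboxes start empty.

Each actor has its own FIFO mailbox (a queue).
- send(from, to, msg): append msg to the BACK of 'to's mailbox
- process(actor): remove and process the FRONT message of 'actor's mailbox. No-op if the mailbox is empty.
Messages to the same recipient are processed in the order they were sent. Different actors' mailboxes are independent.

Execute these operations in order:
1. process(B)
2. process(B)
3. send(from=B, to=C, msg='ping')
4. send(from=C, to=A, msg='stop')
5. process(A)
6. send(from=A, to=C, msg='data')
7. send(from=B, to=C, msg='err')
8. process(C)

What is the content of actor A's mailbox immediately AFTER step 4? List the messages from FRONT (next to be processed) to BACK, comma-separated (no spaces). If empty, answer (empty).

After 1 (process(B)): A:[] B:[] C:[]
After 2 (process(B)): A:[] B:[] C:[]
After 3 (send(from=B, to=C, msg='ping')): A:[] B:[] C:[ping]
After 4 (send(from=C, to=A, msg='stop')): A:[stop] B:[] C:[ping]

stop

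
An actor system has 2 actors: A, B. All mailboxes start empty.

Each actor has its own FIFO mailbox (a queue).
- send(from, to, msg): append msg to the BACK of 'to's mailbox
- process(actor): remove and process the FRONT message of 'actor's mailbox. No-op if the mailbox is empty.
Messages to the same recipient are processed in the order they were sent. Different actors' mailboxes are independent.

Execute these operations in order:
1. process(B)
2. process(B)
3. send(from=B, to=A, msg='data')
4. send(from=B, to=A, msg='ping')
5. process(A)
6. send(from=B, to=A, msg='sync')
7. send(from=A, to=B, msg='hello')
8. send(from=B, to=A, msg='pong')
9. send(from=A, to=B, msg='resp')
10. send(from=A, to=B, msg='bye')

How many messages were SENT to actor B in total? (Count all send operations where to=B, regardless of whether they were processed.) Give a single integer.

After 1 (process(B)): A:[] B:[]
After 2 (process(B)): A:[] B:[]
After 3 (send(from=B, to=A, msg='data')): A:[data] B:[]
After 4 (send(from=B, to=A, msg='ping')): A:[data,ping] B:[]
After 5 (process(A)): A:[ping] B:[]
After 6 (send(from=B, to=A, msg='sync')): A:[ping,sync] B:[]
After 7 (send(from=A, to=B, msg='hello')): A:[ping,sync] B:[hello]
After 8 (send(from=B, to=A, msg='pong')): A:[ping,sync,pong] B:[hello]
After 9 (send(from=A, to=B, msg='resp')): A:[ping,sync,pong] B:[hello,resp]
After 10 (send(from=A, to=B, msg='bye')): A:[ping,sync,pong] B:[hello,resp,bye]

Answer: 3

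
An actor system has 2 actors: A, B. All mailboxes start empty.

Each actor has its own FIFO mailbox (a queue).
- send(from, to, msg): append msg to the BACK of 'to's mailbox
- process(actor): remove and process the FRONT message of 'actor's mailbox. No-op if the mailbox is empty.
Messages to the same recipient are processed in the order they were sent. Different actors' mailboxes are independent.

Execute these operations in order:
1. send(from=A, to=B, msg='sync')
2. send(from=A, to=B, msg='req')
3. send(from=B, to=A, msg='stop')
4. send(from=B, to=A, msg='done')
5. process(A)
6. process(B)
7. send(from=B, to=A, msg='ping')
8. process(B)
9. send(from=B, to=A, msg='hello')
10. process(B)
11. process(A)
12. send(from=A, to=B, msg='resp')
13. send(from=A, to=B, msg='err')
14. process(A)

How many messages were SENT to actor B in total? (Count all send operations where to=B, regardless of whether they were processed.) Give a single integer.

Answer: 4

Derivation:
After 1 (send(from=A, to=B, msg='sync')): A:[] B:[sync]
After 2 (send(from=A, to=B, msg='req')): A:[] B:[sync,req]
After 3 (send(from=B, to=A, msg='stop')): A:[stop] B:[sync,req]
After 4 (send(from=B, to=A, msg='done')): A:[stop,done] B:[sync,req]
After 5 (process(A)): A:[done] B:[sync,req]
After 6 (process(B)): A:[done] B:[req]
After 7 (send(from=B, to=A, msg='ping')): A:[done,ping] B:[req]
After 8 (process(B)): A:[done,ping] B:[]
After 9 (send(from=B, to=A, msg='hello')): A:[done,ping,hello] B:[]
After 10 (process(B)): A:[done,ping,hello] B:[]
After 11 (process(A)): A:[ping,hello] B:[]
After 12 (send(from=A, to=B, msg='resp')): A:[ping,hello] B:[resp]
After 13 (send(from=A, to=B, msg='err')): A:[ping,hello] B:[resp,err]
After 14 (process(A)): A:[hello] B:[resp,err]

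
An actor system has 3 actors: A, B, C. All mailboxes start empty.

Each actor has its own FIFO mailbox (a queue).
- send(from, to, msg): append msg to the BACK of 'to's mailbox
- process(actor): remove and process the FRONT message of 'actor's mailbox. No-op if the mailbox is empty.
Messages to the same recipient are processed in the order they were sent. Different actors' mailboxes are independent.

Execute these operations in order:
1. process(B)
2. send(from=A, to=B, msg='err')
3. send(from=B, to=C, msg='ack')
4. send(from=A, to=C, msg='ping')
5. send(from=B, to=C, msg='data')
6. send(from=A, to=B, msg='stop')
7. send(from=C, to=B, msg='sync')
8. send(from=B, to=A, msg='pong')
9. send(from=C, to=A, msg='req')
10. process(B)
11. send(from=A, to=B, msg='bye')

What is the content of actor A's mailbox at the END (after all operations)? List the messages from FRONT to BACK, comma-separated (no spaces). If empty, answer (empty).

Answer: pong,req

Derivation:
After 1 (process(B)): A:[] B:[] C:[]
After 2 (send(from=A, to=B, msg='err')): A:[] B:[err] C:[]
After 3 (send(from=B, to=C, msg='ack')): A:[] B:[err] C:[ack]
After 4 (send(from=A, to=C, msg='ping')): A:[] B:[err] C:[ack,ping]
After 5 (send(from=B, to=C, msg='data')): A:[] B:[err] C:[ack,ping,data]
After 6 (send(from=A, to=B, msg='stop')): A:[] B:[err,stop] C:[ack,ping,data]
After 7 (send(from=C, to=B, msg='sync')): A:[] B:[err,stop,sync] C:[ack,ping,data]
After 8 (send(from=B, to=A, msg='pong')): A:[pong] B:[err,stop,sync] C:[ack,ping,data]
After 9 (send(from=C, to=A, msg='req')): A:[pong,req] B:[err,stop,sync] C:[ack,ping,data]
After 10 (process(B)): A:[pong,req] B:[stop,sync] C:[ack,ping,data]
After 11 (send(from=A, to=B, msg='bye')): A:[pong,req] B:[stop,sync,bye] C:[ack,ping,data]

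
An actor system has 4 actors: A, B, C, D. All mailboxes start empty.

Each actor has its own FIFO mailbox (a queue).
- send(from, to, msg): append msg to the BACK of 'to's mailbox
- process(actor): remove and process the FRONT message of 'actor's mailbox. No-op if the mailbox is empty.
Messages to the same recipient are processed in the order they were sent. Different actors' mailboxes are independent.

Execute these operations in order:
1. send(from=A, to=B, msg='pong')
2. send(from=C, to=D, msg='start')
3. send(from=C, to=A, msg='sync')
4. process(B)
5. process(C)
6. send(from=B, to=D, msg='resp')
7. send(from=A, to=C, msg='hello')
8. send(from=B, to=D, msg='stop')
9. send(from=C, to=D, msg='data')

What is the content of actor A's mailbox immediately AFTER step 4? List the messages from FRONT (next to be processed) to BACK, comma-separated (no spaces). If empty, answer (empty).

After 1 (send(from=A, to=B, msg='pong')): A:[] B:[pong] C:[] D:[]
After 2 (send(from=C, to=D, msg='start')): A:[] B:[pong] C:[] D:[start]
After 3 (send(from=C, to=A, msg='sync')): A:[sync] B:[pong] C:[] D:[start]
After 4 (process(B)): A:[sync] B:[] C:[] D:[start]

sync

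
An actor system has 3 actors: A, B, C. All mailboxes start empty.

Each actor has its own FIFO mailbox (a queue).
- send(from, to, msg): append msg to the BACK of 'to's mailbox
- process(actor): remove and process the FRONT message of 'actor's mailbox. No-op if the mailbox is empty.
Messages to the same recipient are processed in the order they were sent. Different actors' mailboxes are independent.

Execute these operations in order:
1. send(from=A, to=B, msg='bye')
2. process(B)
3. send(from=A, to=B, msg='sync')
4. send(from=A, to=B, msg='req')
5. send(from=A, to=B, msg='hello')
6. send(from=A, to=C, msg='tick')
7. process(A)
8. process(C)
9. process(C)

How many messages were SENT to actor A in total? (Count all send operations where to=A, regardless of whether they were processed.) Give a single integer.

After 1 (send(from=A, to=B, msg='bye')): A:[] B:[bye] C:[]
After 2 (process(B)): A:[] B:[] C:[]
After 3 (send(from=A, to=B, msg='sync')): A:[] B:[sync] C:[]
After 4 (send(from=A, to=B, msg='req')): A:[] B:[sync,req] C:[]
After 5 (send(from=A, to=B, msg='hello')): A:[] B:[sync,req,hello] C:[]
After 6 (send(from=A, to=C, msg='tick')): A:[] B:[sync,req,hello] C:[tick]
After 7 (process(A)): A:[] B:[sync,req,hello] C:[tick]
After 8 (process(C)): A:[] B:[sync,req,hello] C:[]
After 9 (process(C)): A:[] B:[sync,req,hello] C:[]

Answer: 0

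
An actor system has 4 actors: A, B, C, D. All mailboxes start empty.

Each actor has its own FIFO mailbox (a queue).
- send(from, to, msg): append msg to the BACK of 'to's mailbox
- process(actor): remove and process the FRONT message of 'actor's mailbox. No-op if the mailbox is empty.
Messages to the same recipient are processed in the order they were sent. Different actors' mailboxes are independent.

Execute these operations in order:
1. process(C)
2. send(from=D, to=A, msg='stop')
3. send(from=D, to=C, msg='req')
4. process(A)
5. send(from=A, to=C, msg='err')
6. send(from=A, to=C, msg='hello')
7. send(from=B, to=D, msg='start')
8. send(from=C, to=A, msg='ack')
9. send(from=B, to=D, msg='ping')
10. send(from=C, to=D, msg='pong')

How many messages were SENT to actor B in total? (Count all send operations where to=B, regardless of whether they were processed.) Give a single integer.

After 1 (process(C)): A:[] B:[] C:[] D:[]
After 2 (send(from=D, to=A, msg='stop')): A:[stop] B:[] C:[] D:[]
After 3 (send(from=D, to=C, msg='req')): A:[stop] B:[] C:[req] D:[]
After 4 (process(A)): A:[] B:[] C:[req] D:[]
After 5 (send(from=A, to=C, msg='err')): A:[] B:[] C:[req,err] D:[]
After 6 (send(from=A, to=C, msg='hello')): A:[] B:[] C:[req,err,hello] D:[]
After 7 (send(from=B, to=D, msg='start')): A:[] B:[] C:[req,err,hello] D:[start]
After 8 (send(from=C, to=A, msg='ack')): A:[ack] B:[] C:[req,err,hello] D:[start]
After 9 (send(from=B, to=D, msg='ping')): A:[ack] B:[] C:[req,err,hello] D:[start,ping]
After 10 (send(from=C, to=D, msg='pong')): A:[ack] B:[] C:[req,err,hello] D:[start,ping,pong]

Answer: 0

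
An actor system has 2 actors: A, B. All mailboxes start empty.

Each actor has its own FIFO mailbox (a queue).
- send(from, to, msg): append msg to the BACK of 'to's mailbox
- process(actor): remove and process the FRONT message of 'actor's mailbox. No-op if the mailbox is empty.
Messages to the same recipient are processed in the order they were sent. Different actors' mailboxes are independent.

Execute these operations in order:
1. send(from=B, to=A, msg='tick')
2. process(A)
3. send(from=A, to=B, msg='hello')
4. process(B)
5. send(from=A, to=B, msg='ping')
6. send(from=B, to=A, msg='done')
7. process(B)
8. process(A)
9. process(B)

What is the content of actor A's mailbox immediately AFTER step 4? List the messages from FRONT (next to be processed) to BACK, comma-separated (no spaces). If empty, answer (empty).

After 1 (send(from=B, to=A, msg='tick')): A:[tick] B:[]
After 2 (process(A)): A:[] B:[]
After 3 (send(from=A, to=B, msg='hello')): A:[] B:[hello]
After 4 (process(B)): A:[] B:[]

(empty)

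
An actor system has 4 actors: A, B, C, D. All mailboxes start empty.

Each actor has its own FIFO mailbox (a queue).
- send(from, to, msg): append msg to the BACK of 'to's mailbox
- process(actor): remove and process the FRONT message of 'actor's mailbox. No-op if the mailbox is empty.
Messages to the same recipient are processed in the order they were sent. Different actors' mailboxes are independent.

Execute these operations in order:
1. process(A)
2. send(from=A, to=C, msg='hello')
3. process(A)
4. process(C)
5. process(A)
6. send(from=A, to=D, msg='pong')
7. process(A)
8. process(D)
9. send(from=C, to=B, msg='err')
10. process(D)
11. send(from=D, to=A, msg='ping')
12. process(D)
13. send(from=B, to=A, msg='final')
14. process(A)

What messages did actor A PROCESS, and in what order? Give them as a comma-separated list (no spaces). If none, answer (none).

After 1 (process(A)): A:[] B:[] C:[] D:[]
After 2 (send(from=A, to=C, msg='hello')): A:[] B:[] C:[hello] D:[]
After 3 (process(A)): A:[] B:[] C:[hello] D:[]
After 4 (process(C)): A:[] B:[] C:[] D:[]
After 5 (process(A)): A:[] B:[] C:[] D:[]
After 6 (send(from=A, to=D, msg='pong')): A:[] B:[] C:[] D:[pong]
After 7 (process(A)): A:[] B:[] C:[] D:[pong]
After 8 (process(D)): A:[] B:[] C:[] D:[]
After 9 (send(from=C, to=B, msg='err')): A:[] B:[err] C:[] D:[]
After 10 (process(D)): A:[] B:[err] C:[] D:[]
After 11 (send(from=D, to=A, msg='ping')): A:[ping] B:[err] C:[] D:[]
After 12 (process(D)): A:[ping] B:[err] C:[] D:[]
After 13 (send(from=B, to=A, msg='final')): A:[ping,final] B:[err] C:[] D:[]
After 14 (process(A)): A:[final] B:[err] C:[] D:[]

Answer: ping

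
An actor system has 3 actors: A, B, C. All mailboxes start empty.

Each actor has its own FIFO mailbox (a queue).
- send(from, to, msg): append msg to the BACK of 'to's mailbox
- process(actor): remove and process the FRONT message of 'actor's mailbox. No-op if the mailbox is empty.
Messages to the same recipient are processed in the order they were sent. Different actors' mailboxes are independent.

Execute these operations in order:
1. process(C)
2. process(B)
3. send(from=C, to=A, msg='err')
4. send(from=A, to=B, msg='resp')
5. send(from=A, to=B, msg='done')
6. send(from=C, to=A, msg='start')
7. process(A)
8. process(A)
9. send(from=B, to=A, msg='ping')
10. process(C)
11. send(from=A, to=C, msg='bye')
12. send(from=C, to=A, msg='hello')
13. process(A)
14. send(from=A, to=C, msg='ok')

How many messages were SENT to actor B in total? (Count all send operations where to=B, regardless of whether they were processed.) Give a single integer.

After 1 (process(C)): A:[] B:[] C:[]
After 2 (process(B)): A:[] B:[] C:[]
After 3 (send(from=C, to=A, msg='err')): A:[err] B:[] C:[]
After 4 (send(from=A, to=B, msg='resp')): A:[err] B:[resp] C:[]
After 5 (send(from=A, to=B, msg='done')): A:[err] B:[resp,done] C:[]
After 6 (send(from=C, to=A, msg='start')): A:[err,start] B:[resp,done] C:[]
After 7 (process(A)): A:[start] B:[resp,done] C:[]
After 8 (process(A)): A:[] B:[resp,done] C:[]
After 9 (send(from=B, to=A, msg='ping')): A:[ping] B:[resp,done] C:[]
After 10 (process(C)): A:[ping] B:[resp,done] C:[]
After 11 (send(from=A, to=C, msg='bye')): A:[ping] B:[resp,done] C:[bye]
After 12 (send(from=C, to=A, msg='hello')): A:[ping,hello] B:[resp,done] C:[bye]
After 13 (process(A)): A:[hello] B:[resp,done] C:[bye]
After 14 (send(from=A, to=C, msg='ok')): A:[hello] B:[resp,done] C:[bye,ok]

Answer: 2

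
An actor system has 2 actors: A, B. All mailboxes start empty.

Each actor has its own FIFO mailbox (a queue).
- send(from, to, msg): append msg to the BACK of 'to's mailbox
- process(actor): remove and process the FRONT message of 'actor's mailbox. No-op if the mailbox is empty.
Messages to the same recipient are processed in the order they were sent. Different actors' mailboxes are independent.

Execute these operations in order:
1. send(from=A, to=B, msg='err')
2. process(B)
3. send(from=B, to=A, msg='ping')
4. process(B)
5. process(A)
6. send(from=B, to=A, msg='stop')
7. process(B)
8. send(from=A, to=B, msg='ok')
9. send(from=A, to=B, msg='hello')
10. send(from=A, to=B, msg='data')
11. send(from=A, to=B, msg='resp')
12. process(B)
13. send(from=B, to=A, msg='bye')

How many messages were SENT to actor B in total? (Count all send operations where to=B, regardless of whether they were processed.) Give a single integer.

After 1 (send(from=A, to=B, msg='err')): A:[] B:[err]
After 2 (process(B)): A:[] B:[]
After 3 (send(from=B, to=A, msg='ping')): A:[ping] B:[]
After 4 (process(B)): A:[ping] B:[]
After 5 (process(A)): A:[] B:[]
After 6 (send(from=B, to=A, msg='stop')): A:[stop] B:[]
After 7 (process(B)): A:[stop] B:[]
After 8 (send(from=A, to=B, msg='ok')): A:[stop] B:[ok]
After 9 (send(from=A, to=B, msg='hello')): A:[stop] B:[ok,hello]
After 10 (send(from=A, to=B, msg='data')): A:[stop] B:[ok,hello,data]
After 11 (send(from=A, to=B, msg='resp')): A:[stop] B:[ok,hello,data,resp]
After 12 (process(B)): A:[stop] B:[hello,data,resp]
After 13 (send(from=B, to=A, msg='bye')): A:[stop,bye] B:[hello,data,resp]

Answer: 5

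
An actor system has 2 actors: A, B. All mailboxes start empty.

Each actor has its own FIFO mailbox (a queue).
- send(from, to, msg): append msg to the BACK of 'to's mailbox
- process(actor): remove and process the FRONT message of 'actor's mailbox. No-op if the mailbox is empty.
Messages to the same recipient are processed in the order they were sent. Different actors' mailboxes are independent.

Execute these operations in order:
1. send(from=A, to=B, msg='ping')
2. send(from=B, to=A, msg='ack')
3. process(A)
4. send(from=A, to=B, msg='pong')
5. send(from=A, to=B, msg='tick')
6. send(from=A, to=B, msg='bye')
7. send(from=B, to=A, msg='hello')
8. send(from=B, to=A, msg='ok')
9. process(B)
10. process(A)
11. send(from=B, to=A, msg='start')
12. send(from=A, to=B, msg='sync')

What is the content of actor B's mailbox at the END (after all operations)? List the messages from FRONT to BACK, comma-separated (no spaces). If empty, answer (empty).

After 1 (send(from=A, to=B, msg='ping')): A:[] B:[ping]
After 2 (send(from=B, to=A, msg='ack')): A:[ack] B:[ping]
After 3 (process(A)): A:[] B:[ping]
After 4 (send(from=A, to=B, msg='pong')): A:[] B:[ping,pong]
After 5 (send(from=A, to=B, msg='tick')): A:[] B:[ping,pong,tick]
After 6 (send(from=A, to=B, msg='bye')): A:[] B:[ping,pong,tick,bye]
After 7 (send(from=B, to=A, msg='hello')): A:[hello] B:[ping,pong,tick,bye]
After 8 (send(from=B, to=A, msg='ok')): A:[hello,ok] B:[ping,pong,tick,bye]
After 9 (process(B)): A:[hello,ok] B:[pong,tick,bye]
After 10 (process(A)): A:[ok] B:[pong,tick,bye]
After 11 (send(from=B, to=A, msg='start')): A:[ok,start] B:[pong,tick,bye]
After 12 (send(from=A, to=B, msg='sync')): A:[ok,start] B:[pong,tick,bye,sync]

Answer: pong,tick,bye,sync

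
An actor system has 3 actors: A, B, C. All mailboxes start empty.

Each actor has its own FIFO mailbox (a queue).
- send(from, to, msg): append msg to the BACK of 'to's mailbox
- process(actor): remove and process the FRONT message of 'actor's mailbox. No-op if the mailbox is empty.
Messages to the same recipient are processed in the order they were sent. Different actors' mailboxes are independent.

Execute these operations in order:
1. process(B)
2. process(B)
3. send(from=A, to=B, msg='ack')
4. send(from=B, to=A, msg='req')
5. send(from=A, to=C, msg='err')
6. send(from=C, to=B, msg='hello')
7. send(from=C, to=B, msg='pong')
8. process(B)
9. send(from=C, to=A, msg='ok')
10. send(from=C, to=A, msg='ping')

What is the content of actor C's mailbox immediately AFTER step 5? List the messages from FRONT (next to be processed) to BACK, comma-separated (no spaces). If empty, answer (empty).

After 1 (process(B)): A:[] B:[] C:[]
After 2 (process(B)): A:[] B:[] C:[]
After 3 (send(from=A, to=B, msg='ack')): A:[] B:[ack] C:[]
After 4 (send(from=B, to=A, msg='req')): A:[req] B:[ack] C:[]
After 5 (send(from=A, to=C, msg='err')): A:[req] B:[ack] C:[err]

err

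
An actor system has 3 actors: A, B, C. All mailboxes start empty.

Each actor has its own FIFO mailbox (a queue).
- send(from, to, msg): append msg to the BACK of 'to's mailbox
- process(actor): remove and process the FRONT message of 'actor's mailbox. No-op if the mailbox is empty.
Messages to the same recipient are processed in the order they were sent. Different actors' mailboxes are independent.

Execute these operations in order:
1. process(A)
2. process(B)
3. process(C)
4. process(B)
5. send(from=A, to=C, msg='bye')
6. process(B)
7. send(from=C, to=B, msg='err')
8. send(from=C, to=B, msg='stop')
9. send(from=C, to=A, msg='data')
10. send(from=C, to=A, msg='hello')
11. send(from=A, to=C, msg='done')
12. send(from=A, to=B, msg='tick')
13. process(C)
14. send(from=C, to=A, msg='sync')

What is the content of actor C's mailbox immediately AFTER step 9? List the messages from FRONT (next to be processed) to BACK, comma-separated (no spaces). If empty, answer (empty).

After 1 (process(A)): A:[] B:[] C:[]
After 2 (process(B)): A:[] B:[] C:[]
After 3 (process(C)): A:[] B:[] C:[]
After 4 (process(B)): A:[] B:[] C:[]
After 5 (send(from=A, to=C, msg='bye')): A:[] B:[] C:[bye]
After 6 (process(B)): A:[] B:[] C:[bye]
After 7 (send(from=C, to=B, msg='err')): A:[] B:[err] C:[bye]
After 8 (send(from=C, to=B, msg='stop')): A:[] B:[err,stop] C:[bye]
After 9 (send(from=C, to=A, msg='data')): A:[data] B:[err,stop] C:[bye]

bye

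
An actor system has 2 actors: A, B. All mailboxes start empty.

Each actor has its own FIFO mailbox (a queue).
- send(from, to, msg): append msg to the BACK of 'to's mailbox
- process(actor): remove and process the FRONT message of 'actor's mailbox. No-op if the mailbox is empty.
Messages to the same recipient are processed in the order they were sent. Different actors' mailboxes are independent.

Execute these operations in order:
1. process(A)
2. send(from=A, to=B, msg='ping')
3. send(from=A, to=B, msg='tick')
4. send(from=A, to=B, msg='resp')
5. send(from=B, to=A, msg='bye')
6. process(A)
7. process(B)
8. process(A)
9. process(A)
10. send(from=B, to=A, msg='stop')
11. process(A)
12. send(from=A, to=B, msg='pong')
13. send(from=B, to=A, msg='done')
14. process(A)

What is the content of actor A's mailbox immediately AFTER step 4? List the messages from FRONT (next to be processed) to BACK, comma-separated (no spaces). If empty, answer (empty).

After 1 (process(A)): A:[] B:[]
After 2 (send(from=A, to=B, msg='ping')): A:[] B:[ping]
After 3 (send(from=A, to=B, msg='tick')): A:[] B:[ping,tick]
After 4 (send(from=A, to=B, msg='resp')): A:[] B:[ping,tick,resp]

(empty)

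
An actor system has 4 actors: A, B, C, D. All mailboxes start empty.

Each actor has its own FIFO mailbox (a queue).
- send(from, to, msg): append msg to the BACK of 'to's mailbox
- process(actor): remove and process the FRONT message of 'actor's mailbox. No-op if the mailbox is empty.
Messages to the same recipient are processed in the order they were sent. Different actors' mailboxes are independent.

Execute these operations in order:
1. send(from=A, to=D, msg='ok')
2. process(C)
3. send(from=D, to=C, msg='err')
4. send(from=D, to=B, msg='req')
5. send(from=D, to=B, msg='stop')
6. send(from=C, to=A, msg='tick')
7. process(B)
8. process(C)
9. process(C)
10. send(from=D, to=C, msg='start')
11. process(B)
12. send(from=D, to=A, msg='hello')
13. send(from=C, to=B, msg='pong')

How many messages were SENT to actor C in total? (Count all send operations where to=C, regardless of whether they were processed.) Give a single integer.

Answer: 2

Derivation:
After 1 (send(from=A, to=D, msg='ok')): A:[] B:[] C:[] D:[ok]
After 2 (process(C)): A:[] B:[] C:[] D:[ok]
After 3 (send(from=D, to=C, msg='err')): A:[] B:[] C:[err] D:[ok]
After 4 (send(from=D, to=B, msg='req')): A:[] B:[req] C:[err] D:[ok]
After 5 (send(from=D, to=B, msg='stop')): A:[] B:[req,stop] C:[err] D:[ok]
After 6 (send(from=C, to=A, msg='tick')): A:[tick] B:[req,stop] C:[err] D:[ok]
After 7 (process(B)): A:[tick] B:[stop] C:[err] D:[ok]
After 8 (process(C)): A:[tick] B:[stop] C:[] D:[ok]
After 9 (process(C)): A:[tick] B:[stop] C:[] D:[ok]
After 10 (send(from=D, to=C, msg='start')): A:[tick] B:[stop] C:[start] D:[ok]
After 11 (process(B)): A:[tick] B:[] C:[start] D:[ok]
After 12 (send(from=D, to=A, msg='hello')): A:[tick,hello] B:[] C:[start] D:[ok]
After 13 (send(from=C, to=B, msg='pong')): A:[tick,hello] B:[pong] C:[start] D:[ok]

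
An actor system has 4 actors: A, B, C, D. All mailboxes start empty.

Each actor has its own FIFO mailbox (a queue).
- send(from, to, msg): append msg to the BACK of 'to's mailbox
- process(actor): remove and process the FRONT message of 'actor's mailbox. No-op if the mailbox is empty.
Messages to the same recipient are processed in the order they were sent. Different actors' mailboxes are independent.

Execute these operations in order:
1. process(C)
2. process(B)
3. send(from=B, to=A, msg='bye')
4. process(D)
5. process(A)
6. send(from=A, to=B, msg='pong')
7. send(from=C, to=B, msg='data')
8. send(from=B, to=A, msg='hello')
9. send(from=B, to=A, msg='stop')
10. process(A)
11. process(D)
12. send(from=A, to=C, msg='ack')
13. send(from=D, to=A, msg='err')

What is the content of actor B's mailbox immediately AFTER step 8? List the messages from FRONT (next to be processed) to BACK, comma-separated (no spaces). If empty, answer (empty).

After 1 (process(C)): A:[] B:[] C:[] D:[]
After 2 (process(B)): A:[] B:[] C:[] D:[]
After 3 (send(from=B, to=A, msg='bye')): A:[bye] B:[] C:[] D:[]
After 4 (process(D)): A:[bye] B:[] C:[] D:[]
After 5 (process(A)): A:[] B:[] C:[] D:[]
After 6 (send(from=A, to=B, msg='pong')): A:[] B:[pong] C:[] D:[]
After 7 (send(from=C, to=B, msg='data')): A:[] B:[pong,data] C:[] D:[]
After 8 (send(from=B, to=A, msg='hello')): A:[hello] B:[pong,data] C:[] D:[]

pong,data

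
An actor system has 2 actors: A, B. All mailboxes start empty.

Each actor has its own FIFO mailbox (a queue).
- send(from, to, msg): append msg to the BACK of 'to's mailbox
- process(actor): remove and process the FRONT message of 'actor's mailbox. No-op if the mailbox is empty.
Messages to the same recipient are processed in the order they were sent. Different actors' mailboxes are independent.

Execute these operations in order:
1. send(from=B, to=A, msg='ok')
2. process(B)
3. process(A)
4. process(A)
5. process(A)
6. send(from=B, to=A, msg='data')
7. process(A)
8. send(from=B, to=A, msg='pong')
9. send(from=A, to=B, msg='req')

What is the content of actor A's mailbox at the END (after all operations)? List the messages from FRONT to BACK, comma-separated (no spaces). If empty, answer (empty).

Answer: pong

Derivation:
After 1 (send(from=B, to=A, msg='ok')): A:[ok] B:[]
After 2 (process(B)): A:[ok] B:[]
After 3 (process(A)): A:[] B:[]
After 4 (process(A)): A:[] B:[]
After 5 (process(A)): A:[] B:[]
After 6 (send(from=B, to=A, msg='data')): A:[data] B:[]
After 7 (process(A)): A:[] B:[]
After 8 (send(from=B, to=A, msg='pong')): A:[pong] B:[]
After 9 (send(from=A, to=B, msg='req')): A:[pong] B:[req]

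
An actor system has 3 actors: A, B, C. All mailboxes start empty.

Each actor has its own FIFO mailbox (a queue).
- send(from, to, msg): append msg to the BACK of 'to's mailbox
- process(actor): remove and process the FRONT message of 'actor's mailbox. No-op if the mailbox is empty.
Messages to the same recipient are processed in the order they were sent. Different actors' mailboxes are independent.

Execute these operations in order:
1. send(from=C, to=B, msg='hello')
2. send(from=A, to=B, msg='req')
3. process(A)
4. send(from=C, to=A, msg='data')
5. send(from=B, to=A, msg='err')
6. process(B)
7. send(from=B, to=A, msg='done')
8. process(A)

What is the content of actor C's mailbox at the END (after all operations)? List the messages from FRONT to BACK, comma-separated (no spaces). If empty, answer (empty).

Answer: (empty)

Derivation:
After 1 (send(from=C, to=B, msg='hello')): A:[] B:[hello] C:[]
After 2 (send(from=A, to=B, msg='req')): A:[] B:[hello,req] C:[]
After 3 (process(A)): A:[] B:[hello,req] C:[]
After 4 (send(from=C, to=A, msg='data')): A:[data] B:[hello,req] C:[]
After 5 (send(from=B, to=A, msg='err')): A:[data,err] B:[hello,req] C:[]
After 6 (process(B)): A:[data,err] B:[req] C:[]
After 7 (send(from=B, to=A, msg='done')): A:[data,err,done] B:[req] C:[]
After 8 (process(A)): A:[err,done] B:[req] C:[]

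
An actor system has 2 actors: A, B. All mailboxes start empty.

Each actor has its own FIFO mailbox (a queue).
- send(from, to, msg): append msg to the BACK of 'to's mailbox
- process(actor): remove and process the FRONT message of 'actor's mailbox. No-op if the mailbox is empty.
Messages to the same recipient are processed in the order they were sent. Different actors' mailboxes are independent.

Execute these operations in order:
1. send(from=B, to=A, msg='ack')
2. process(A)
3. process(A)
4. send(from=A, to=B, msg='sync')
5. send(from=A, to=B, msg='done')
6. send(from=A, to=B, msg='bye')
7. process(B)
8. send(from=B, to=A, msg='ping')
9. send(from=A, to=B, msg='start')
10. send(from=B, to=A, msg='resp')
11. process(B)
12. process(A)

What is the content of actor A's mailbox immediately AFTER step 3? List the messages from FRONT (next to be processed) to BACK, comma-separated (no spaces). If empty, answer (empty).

After 1 (send(from=B, to=A, msg='ack')): A:[ack] B:[]
After 2 (process(A)): A:[] B:[]
After 3 (process(A)): A:[] B:[]

(empty)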